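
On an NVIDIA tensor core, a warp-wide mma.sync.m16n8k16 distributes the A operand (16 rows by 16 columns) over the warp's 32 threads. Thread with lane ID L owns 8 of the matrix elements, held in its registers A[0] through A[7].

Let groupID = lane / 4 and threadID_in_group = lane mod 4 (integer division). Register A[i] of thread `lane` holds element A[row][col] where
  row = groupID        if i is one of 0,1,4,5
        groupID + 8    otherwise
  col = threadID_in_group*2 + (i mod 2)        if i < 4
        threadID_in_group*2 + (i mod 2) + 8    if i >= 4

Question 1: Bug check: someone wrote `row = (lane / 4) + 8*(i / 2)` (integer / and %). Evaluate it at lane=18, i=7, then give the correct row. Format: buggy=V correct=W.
buggy=28 correct=12

`(lane / 4) + 8*(i / 2)`[18,7]→28
18: G=4,T=2
[7] (4+8,2*2+1+8) = (12,13)
row: 28 vs 12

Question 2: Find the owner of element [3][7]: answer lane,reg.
15,1

r:3=>grp=3,rB=0  c:7=>cB=0,tig=3,lo=1
L=3*4+3=15  i=0*4+0*2+1=1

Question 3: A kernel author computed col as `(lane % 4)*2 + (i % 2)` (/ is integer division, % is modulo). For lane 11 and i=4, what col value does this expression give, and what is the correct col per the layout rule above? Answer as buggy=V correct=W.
`(lane % 4)*2 + (i % 2)`[11,4]->6
L=11->g=11>>2=2, t=11&3=3
[4]->row 2+0=2  col 3·2+0+8=14
col: 6 vs 14

buggy=6 correct=14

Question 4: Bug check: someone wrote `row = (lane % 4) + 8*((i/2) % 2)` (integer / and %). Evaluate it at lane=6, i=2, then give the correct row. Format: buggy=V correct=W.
`(lane % 4) + 8*((i/2) % 2)`[6,2]->10
L=6->g=6>>2=1, t=6&3=2
[2]->row 1+8=9  col 2·2+0+0=4
row: 10 vs 9

buggy=10 correct=9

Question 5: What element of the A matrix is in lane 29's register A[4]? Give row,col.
7,10

lane 29: grp=7 (29/4), tig=1 (29%4)
i=4: r=7+0=7, c=1*2+0+8=10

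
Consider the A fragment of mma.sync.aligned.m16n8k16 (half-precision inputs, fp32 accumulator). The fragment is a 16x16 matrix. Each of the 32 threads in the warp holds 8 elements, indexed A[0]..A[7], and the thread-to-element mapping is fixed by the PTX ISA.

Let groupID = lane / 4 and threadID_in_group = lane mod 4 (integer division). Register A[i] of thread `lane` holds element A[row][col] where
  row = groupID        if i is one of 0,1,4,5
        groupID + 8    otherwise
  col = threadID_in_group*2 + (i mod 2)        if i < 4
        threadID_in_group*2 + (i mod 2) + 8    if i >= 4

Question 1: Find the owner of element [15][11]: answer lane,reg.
29,7

r=15⇒gr=7,Rb=1  c=11⇒Cb=1,th=1,odd=1
L=7*4+1=29  i=1*4+1*2+1=7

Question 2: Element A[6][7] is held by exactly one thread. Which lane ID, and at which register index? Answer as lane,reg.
r=6->g=6,rb=0  c=7->cb=0,t=3,b0=1
L=6*4+3=27  i=0*4+0*2+1=1

27,1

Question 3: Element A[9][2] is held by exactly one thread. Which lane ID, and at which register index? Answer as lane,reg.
r: 9->gid=1,r8=1  c: 2->c8=0,tid=1,i&1=0
L=1*4+1=5  i=0*4+1*2+0=2

5,2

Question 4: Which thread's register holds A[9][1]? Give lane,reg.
r: 9->gid=1,r8=1  c: 1->c8=0,tid=0,i&1=1
L=1*4+0=4  i=0*4+1*2+1=3

4,3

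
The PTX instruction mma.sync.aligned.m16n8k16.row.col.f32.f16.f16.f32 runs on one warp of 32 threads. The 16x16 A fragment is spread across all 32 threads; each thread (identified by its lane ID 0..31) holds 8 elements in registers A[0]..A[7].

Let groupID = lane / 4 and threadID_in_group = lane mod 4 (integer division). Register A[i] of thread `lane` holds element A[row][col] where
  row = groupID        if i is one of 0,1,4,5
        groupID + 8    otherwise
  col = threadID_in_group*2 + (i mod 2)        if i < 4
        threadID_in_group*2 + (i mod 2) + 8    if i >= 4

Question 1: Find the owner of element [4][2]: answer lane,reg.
r=4→G=4,rhi=0  c=2→chi=0,T=1,p=0
L=4*4+1=17  i=0*4+0*2+0=0

17,0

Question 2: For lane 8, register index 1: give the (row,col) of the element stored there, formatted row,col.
lane 8: G=2 (8/4), T=0 (8%4)
i=1: r=2+0=2, c=0*2+1+0=1

2,1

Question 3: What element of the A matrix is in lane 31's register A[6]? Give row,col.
L=31=>grp=31>>2=7, tig=31&3=3
[6]=>row 7+8=15  col 3·2+0+8=14

15,14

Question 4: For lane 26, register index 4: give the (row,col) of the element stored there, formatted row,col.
6,12

26: gid=6,tid=2
[4] (6+0,2*2+0+8) = (6,12)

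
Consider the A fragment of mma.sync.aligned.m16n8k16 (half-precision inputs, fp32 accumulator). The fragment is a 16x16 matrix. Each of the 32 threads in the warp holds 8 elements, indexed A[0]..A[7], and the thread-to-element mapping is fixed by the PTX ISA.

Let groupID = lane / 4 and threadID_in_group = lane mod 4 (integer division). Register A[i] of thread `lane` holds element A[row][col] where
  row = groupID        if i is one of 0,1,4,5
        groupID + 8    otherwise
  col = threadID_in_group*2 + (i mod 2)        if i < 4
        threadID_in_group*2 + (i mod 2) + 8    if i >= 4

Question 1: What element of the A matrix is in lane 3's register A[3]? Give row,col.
8,7

3: gid=0,tid=3
[3] (0+8,3*2+1+0) = (8,7)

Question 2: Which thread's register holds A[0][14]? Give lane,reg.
r:0=>grp=0,rB=0  c:14=>cB=1,tig=3,lo=0
L=0*4+3=3  i=1*4+0*2+0=4

3,4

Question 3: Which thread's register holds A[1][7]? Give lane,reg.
r:1=>grp=1,rB=0  c:7=>cB=0,tig=3,lo=1
L=1*4+3=7  i=0*4+0*2+1=1

7,1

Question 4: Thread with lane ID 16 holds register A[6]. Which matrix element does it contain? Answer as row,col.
12,8

16: gr=4,th=0
[6] (4+8,0*2+0+8) = (12,8)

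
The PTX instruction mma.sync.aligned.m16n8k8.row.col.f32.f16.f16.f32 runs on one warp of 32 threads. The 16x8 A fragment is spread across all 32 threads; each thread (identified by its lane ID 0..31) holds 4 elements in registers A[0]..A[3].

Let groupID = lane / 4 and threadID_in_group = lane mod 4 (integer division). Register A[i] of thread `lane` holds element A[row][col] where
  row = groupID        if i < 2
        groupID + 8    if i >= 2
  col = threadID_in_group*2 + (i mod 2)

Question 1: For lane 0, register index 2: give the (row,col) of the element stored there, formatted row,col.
L=0⇒gr=0>>2=0, th=0&3=0
[2]⇒row 0+8=8  col 0·2+0=0

8,0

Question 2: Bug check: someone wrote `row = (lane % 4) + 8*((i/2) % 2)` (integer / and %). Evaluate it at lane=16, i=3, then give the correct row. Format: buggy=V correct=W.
buggy=8 correct=12

`(lane % 4) + 8*((i/2) % 2)`[16,3]→8
lane 16: G=4 (16/4), T=0 (16%4)
i=3: r=4+8=12, c=0*2+1=1
row: 8 vs 12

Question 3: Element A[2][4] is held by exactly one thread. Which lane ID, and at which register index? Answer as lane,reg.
r: 2->gid=2,r8=0  c: 4->tid=2,i&1=0
L=2*4+2=10  i=0*2+0=0

10,0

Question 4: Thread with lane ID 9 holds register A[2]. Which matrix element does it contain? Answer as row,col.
lane 9: g=2 (9/4), t=1 (9%4)
i=2: r=2+8=10, c=1*2+0=2

10,2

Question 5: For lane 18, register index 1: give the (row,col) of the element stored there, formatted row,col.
18: G=4,T=2
[1] (4+0,2*2+1) = (4,5)

4,5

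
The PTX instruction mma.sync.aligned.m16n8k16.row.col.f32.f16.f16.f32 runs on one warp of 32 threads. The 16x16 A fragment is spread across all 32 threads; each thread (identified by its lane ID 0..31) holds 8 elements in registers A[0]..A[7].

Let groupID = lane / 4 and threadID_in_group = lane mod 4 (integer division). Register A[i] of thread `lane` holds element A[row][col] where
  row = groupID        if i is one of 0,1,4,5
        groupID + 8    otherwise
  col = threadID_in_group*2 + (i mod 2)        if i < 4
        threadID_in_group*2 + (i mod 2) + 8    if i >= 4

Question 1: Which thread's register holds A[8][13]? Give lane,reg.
r=8→G=0,rhi=1  c=13→chi=1,T=2,p=1
L=0*4+2=2  i=1*4+1*2+1=7

2,7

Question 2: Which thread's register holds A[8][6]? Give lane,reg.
3,2

r=8->g=0,rb=1  c=6->cb=0,t=3,b0=0
L=0*4+3=3  i=0*4+1*2+0=2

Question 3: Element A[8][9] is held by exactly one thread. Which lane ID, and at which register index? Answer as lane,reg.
r=8⇒gr=0,Rb=1  c=9⇒Cb=1,th=0,odd=1
L=0*4+0=0  i=1*4+1*2+1=7

0,7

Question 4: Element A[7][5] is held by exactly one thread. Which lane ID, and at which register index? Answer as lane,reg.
r=7→G=7,rhi=0  c=5→chi=0,T=2,p=1
L=7*4+2=30  i=0*4+0*2+1=1

30,1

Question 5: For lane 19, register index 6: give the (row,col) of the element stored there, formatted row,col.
lane 19: gr=4 (19/4), th=3 (19%4)
i=6: r=4+8=12, c=3*2+0+8=14

12,14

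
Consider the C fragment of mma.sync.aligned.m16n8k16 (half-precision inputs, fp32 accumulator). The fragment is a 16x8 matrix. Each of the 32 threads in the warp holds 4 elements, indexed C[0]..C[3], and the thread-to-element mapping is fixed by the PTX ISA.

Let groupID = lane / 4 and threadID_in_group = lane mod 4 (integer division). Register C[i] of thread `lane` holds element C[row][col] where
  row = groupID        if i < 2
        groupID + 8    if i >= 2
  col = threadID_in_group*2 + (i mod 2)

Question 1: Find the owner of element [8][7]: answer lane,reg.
r=8->g=0,rb=1  c=7->t=3,b0=1
L=0*4+3=3  i=1*2+1=3

3,3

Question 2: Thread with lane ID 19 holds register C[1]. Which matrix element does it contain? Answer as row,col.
L=19=>grp=19>>2=4, tig=19&3=3
[1]=>row 4+0=4  col 3·2+1=7

4,7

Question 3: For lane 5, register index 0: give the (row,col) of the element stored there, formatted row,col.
L=5⇒gr=5>>2=1, th=5&3=1
[0]⇒row 1+0=1  col 1·2+0=2

1,2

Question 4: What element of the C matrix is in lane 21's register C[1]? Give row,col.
lane 21: g=5 (21/4), t=1 (21%4)
i=1: r=5+0=5, c=1*2+1=3

5,3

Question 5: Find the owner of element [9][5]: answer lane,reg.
r=9->g=1,rb=1  c=5->t=2,b0=1
L=1*4+2=6  i=1*2+1=3

6,3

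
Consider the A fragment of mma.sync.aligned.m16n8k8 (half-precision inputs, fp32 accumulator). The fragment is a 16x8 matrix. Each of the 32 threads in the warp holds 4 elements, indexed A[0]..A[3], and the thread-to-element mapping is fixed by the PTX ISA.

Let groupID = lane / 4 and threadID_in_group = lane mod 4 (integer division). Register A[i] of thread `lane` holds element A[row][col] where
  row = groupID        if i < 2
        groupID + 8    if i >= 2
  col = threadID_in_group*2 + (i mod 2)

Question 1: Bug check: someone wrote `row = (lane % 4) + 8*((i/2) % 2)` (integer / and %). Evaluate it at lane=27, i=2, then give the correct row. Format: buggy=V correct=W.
buggy=11 correct=14

`(lane % 4) + 8*((i/2) % 2)`[27,2]->11
lane 27: gid=6 (27/4), tid=3 (27%4)
i=2: r=6+8=14, c=3*2+0=6
row: 11 vs 14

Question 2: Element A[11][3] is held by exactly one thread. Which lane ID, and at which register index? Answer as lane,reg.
r: 11->gid=3,r8=1  c: 3->tid=1,i&1=1
L=3*4+1=13  i=1*2+1=3

13,3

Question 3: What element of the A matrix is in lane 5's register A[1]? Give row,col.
5: gr=1,th=1
[1] (1+0,1*2+1) = (1,3)

1,3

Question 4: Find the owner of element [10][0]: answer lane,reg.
r=10→G=2,rhi=1  c=0→T=0,p=0
L=2*4+0=8  i=1*2+0=2

8,2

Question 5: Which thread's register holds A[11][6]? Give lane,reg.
r=11⇒gr=3,Rb=1  c=6⇒th=3,odd=0
L=3*4+3=15  i=1*2+0=2

15,2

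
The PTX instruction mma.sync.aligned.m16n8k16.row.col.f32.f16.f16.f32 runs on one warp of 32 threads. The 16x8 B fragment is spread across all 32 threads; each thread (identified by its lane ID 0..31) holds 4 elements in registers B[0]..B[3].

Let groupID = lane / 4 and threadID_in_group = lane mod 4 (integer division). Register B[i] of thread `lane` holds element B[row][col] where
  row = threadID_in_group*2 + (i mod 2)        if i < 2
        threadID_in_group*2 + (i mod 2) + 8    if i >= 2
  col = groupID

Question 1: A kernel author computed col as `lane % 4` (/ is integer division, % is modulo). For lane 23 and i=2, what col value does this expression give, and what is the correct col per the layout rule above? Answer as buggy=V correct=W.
`lane % 4`[23,2]->3
23: gid=5,tid=3
[2] (3*2+0+8,5) = (14,5)
col: 3 vs 5

buggy=3 correct=5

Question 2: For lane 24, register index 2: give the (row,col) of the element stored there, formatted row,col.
8,6

L=24->g=24>>2=6, t=24&3=0
[2]->row 0·2+0+8=8  col g=6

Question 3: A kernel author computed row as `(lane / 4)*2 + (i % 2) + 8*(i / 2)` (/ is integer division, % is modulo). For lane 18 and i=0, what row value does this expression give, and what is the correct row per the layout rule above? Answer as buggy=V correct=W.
buggy=8 correct=4

`(lane / 4)*2 + (i % 2) + 8*(i / 2)`[18,0]->8
L=18->g=18>>2=4, t=18&3=2
[0]->row 2·2+0+0=4  col g=4
row: 8 vs 4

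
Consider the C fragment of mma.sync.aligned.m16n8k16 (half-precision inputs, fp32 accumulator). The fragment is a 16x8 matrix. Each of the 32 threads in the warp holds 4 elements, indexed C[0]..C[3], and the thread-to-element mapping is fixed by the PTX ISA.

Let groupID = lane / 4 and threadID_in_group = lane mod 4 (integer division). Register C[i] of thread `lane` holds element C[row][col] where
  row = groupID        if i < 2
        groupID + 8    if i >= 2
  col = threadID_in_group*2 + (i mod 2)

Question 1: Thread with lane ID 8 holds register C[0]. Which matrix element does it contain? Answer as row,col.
2,0

8: G=2,T=0
[0] (2+0,0*2+0) = (2,0)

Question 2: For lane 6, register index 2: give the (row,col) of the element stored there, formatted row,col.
L=6->g=6>>2=1, t=6&3=2
[2]->row 1+8=9  col 2·2+0=4

9,4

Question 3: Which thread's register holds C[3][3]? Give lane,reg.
13,1

r=3→G=3,rhi=0  c=3→T=1,p=1
L=3*4+1=13  i=0*2+1=1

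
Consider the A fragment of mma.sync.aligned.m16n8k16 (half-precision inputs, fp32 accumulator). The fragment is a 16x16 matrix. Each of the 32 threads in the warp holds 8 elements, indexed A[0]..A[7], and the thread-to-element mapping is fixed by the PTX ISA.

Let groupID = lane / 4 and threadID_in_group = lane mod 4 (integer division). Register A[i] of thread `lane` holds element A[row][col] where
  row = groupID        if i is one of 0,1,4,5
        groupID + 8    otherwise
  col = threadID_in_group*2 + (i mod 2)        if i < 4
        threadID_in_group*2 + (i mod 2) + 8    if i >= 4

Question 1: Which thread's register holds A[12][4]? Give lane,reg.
18,2

r=12->g=4,rb=1  c=4->cb=0,t=2,b0=0
L=4*4+2=18  i=0*4+1*2+0=2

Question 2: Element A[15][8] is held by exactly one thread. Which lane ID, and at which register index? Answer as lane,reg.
28,6

r=15→G=7,rhi=1  c=8→chi=1,T=0,p=0
L=7*4+0=28  i=1*4+1*2+0=6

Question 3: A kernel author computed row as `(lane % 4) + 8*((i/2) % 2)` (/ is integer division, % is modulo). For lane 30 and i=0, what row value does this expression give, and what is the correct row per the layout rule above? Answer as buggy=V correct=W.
`(lane % 4) + 8*((i/2) % 2)`[30,0]→2
lane 30→30/4=7, 30 mod 4=2
i=0  r:7+0→7  c:2·2+0+0→4
row: 2 vs 7

buggy=2 correct=7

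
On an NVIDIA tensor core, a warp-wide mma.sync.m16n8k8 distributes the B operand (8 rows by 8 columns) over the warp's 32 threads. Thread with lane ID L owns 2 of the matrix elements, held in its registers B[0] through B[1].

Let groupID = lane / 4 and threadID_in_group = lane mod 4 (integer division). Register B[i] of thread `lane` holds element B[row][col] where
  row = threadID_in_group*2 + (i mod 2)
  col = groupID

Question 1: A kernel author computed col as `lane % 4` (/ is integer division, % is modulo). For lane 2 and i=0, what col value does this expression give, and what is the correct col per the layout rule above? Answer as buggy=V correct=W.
`lane % 4`[2,0]->2
L=2->g=2>>2=0, t=2&3=2
[0]->row 2·2+0=4  col g=0
col: 2 vs 0

buggy=2 correct=0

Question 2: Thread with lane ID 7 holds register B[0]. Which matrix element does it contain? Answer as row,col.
7: g=1,t=3
[0] (3*2+0,1) = (6,1)

6,1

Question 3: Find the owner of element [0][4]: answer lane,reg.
16,0

c:4=>grp=4  r:0=>tig=0,lo=0
L=4*4+0=16  i=0=0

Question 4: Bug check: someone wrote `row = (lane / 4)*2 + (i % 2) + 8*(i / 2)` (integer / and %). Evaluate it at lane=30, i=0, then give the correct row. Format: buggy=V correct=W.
`(lane / 4)*2 + (i % 2) + 8*(i / 2)`[30,0]->14
30: g=7,t=2
[0] (2*2+0,7) = (4,7)
row: 14 vs 4

buggy=14 correct=4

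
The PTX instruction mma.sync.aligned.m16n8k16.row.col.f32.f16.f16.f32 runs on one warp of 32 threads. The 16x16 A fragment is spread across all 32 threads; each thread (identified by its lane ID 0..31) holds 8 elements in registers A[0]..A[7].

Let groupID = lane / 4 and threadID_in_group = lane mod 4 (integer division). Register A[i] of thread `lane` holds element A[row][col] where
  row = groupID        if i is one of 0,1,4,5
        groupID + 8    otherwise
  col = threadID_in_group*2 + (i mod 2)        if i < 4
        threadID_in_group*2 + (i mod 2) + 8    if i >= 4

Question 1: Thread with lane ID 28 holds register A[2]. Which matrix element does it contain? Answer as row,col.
L=28->gid=28>>2=7, tid=28&3=0
[2]->row 7+8=15  col 0·2+0+0=0

15,0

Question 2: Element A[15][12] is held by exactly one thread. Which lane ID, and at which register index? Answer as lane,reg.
r: 15->gid=7,r8=1  c: 12->c8=1,tid=2,i&1=0
L=7*4+2=30  i=1*4+1*2+0=6

30,6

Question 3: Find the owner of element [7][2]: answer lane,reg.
r=7⇒gr=7,Rb=0  c=2⇒Cb=0,th=1,odd=0
L=7*4+1=29  i=0*4+0*2+0=0

29,0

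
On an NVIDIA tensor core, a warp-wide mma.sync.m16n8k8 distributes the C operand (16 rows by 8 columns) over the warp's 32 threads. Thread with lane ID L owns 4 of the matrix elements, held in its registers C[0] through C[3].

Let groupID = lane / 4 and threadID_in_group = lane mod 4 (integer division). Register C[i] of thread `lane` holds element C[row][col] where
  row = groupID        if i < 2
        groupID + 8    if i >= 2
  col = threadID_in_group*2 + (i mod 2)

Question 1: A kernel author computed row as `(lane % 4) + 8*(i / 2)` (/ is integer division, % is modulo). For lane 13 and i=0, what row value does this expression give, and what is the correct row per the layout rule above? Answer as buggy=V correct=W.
buggy=1 correct=3

`(lane % 4) + 8*(i / 2)`[13,0]->1
L=13->g=13>>2=3, t=13&3=1
[0]->row 3+0=3  col 1·2+0=2
row: 1 vs 3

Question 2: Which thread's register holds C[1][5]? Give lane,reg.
r=1->g=1,rb=0  c=5->t=2,b0=1
L=1*4+2=6  i=0*2+1=1

6,1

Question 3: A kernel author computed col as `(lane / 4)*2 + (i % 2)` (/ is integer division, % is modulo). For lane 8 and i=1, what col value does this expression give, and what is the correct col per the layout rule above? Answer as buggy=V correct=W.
`(lane / 4)*2 + (i % 2)`[8,1]⇒5
lane 8: gr=2 (8/4), th=0 (8%4)
i=1: r=2+0=2, c=0*2+1=1
col: 5 vs 1

buggy=5 correct=1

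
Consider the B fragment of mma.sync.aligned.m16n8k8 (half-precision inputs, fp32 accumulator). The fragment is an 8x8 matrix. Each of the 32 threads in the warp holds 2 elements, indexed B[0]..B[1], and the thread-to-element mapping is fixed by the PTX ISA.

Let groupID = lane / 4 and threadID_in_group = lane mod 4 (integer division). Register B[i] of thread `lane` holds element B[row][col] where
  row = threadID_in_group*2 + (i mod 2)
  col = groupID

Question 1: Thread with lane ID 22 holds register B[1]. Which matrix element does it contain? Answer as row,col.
lane 22: gr=5 (22/4), th=2 (22%4)
i=1: r=2*2+1=5, c=gr=5

5,5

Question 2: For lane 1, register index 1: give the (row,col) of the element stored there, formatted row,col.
3,0

lane 1⇒1/4=0, 1 mod 4=1
i=1  r:2·1+1⇒3  c:0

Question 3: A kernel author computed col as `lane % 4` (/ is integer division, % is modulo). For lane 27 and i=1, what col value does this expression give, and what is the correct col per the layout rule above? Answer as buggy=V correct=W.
`lane % 4`[27,1]→3
L=27→G=27>>2=6, T=27&3=3
[1]→row 3·2+1=7  col G=6
col: 3 vs 6

buggy=3 correct=6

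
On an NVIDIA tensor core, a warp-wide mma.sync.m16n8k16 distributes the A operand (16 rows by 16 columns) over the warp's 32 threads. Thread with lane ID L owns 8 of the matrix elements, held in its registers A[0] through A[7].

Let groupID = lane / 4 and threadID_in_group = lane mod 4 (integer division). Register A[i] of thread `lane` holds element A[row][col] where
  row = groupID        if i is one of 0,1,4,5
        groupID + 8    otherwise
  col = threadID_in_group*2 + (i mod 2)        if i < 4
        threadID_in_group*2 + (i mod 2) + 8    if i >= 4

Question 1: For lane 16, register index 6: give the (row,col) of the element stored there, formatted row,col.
12,8

lane 16: G=4 (16/4), T=0 (16%4)
i=6: r=4+8=12, c=0*2+0+8=8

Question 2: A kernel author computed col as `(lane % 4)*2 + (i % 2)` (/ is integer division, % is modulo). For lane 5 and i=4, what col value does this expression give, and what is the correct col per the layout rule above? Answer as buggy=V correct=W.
buggy=2 correct=10

`(lane % 4)*2 + (i % 2)`[5,4]->2
lane 5: gid=1 (5/4), tid=1 (5%4)
i=4: r=1+0=1, c=1*2+0+8=10
col: 2 vs 10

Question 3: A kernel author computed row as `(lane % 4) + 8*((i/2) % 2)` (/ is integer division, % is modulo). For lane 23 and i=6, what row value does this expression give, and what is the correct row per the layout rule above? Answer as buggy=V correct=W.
`(lane % 4) + 8*((i/2) % 2)`[23,6]⇒11
L=23⇒gr=23>>2=5, th=23&3=3
[6]⇒row 5+8=13  col 3·2+0+8=14
row: 11 vs 13

buggy=11 correct=13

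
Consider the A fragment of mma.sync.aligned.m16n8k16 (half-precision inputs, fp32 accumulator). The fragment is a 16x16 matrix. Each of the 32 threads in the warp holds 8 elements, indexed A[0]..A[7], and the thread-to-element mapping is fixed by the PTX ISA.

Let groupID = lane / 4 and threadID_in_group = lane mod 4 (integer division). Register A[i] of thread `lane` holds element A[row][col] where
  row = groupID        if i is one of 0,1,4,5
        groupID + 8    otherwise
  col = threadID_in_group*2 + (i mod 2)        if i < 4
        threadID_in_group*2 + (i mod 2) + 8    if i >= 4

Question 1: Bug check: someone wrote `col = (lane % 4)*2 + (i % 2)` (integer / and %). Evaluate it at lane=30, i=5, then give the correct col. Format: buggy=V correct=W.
buggy=5 correct=13

`(lane % 4)*2 + (i % 2)`[30,5]⇒5
30: gr=7,th=2
[5] (7+0,2*2+1+8) = (7,13)
col: 5 vs 13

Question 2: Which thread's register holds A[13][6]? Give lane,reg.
23,2

r=13→G=5,rhi=1  c=6→chi=0,T=3,p=0
L=5*4+3=23  i=0*4+1*2+0=2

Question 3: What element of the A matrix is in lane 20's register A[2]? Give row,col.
13,0

20: gr=5,th=0
[2] (5+8,0*2+0+0) = (13,0)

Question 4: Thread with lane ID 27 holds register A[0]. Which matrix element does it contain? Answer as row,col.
6,6

lane 27: g=6 (27/4), t=3 (27%4)
i=0: r=6+0=6, c=3*2+0+0=6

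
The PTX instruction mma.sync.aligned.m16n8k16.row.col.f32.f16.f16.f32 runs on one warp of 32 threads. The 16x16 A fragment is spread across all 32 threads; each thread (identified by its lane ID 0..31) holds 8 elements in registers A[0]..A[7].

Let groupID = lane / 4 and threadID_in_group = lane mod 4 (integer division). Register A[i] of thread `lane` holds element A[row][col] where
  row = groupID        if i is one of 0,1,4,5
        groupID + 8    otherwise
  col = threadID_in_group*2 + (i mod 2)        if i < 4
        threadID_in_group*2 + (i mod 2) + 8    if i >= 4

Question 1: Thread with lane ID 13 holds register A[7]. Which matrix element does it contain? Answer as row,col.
L=13→G=13>>2=3, T=13&3=1
[7]→row 3+8=11  col 1·2+1+8=11

11,11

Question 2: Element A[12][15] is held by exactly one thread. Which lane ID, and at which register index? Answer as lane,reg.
19,7

r=12⇒gr=4,Rb=1  c=15⇒Cb=1,th=3,odd=1
L=4*4+3=19  i=1*4+1*2+1=7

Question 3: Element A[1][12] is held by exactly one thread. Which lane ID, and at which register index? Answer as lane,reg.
r=1→G=1,rhi=0  c=12→chi=1,T=2,p=0
L=1*4+2=6  i=1*4+0*2+0=4

6,4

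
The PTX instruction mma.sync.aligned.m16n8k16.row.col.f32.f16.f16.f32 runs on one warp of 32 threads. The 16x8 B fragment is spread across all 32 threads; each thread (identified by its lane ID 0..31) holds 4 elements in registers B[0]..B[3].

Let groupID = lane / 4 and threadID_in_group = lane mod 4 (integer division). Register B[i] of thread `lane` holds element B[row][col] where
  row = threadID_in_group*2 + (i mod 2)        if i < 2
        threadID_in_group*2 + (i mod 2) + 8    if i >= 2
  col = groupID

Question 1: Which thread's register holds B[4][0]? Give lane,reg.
2,0

c=0→G=0  r=4→rhi=0,T=2,p=0
L=0*4+2=2  i=0*2+0=0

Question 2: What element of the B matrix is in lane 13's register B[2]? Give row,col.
10,3

lane 13: G=3 (13/4), T=1 (13%4)
i=2: r=1*2+0+8=10, c=G=3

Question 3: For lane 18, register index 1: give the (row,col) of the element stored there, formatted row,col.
lane 18: gid=4 (18/4), tid=2 (18%4)
i=1: r=2*2+1+0=5, c=gid=4

5,4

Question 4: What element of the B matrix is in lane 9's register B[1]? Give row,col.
lane 9->9/4=2, 9 mod 4=1
i=1  r:2·1+1+0->3  c:2

3,2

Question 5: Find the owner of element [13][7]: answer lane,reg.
c: 7->gid=7  r: 13->r8=1,tid=2,i&1=1
L=7*4+2=30  i=1*2+1=3

30,3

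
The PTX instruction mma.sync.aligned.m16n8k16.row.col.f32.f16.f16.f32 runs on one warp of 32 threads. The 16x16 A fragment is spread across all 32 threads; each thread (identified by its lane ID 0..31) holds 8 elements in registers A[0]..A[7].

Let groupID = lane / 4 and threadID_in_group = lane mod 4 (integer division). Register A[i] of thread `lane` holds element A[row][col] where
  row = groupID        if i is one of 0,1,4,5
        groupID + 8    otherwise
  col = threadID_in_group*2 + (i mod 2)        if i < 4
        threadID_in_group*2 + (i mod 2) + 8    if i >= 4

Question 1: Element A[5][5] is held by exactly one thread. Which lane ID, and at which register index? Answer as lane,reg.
22,1

r=5→G=5,rhi=0  c=5→chi=0,T=2,p=1
L=5*4+2=22  i=0*4+0*2+1=1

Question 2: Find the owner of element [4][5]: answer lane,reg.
r=4⇒gr=4,Rb=0  c=5⇒Cb=0,th=2,odd=1
L=4*4+2=18  i=0*4+0*2+1=1

18,1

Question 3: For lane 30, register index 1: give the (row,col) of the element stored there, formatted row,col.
7,5

L=30⇒gr=30>>2=7, th=30&3=2
[1]⇒row 7+0=7  col 2·2+1+0=5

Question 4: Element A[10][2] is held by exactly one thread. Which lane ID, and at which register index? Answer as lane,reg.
9,2

r=10⇒gr=2,Rb=1  c=2⇒Cb=0,th=1,odd=0
L=2*4+1=9  i=0*4+1*2+0=2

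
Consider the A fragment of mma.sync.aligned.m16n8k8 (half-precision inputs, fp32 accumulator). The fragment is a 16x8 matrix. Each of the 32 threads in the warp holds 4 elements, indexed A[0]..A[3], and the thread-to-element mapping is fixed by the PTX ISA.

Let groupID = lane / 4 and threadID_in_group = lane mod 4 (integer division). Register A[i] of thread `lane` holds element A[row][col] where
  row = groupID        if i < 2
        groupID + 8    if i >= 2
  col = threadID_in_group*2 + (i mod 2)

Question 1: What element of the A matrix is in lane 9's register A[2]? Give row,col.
10,2

lane 9: grp=2 (9/4), tig=1 (9%4)
i=2: r=2+8=10, c=1*2+0=2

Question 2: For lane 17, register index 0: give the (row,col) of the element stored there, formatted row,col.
4,2

L=17->gid=17>>2=4, tid=17&3=1
[0]->row 4+0=4  col 1·2+0=2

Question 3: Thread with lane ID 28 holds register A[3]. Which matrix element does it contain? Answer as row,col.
L=28->g=28>>2=7, t=28&3=0
[3]->row 7+8=15  col 0·2+1=1

15,1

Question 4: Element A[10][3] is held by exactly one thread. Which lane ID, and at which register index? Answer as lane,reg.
r: 10->gid=2,r8=1  c: 3->tid=1,i&1=1
L=2*4+1=9  i=1*2+1=3

9,3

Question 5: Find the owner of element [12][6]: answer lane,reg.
19,2

r: 12->gid=4,r8=1  c: 6->tid=3,i&1=0
L=4*4+3=19  i=1*2+0=2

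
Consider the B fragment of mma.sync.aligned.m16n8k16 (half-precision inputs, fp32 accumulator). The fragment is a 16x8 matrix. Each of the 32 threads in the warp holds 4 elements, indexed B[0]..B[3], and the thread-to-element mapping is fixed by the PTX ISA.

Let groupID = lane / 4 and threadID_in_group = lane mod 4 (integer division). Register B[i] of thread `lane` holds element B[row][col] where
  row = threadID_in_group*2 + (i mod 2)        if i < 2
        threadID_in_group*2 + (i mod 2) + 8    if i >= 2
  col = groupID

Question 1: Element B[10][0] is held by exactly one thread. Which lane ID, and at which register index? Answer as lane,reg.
c: 0->gid=0  r: 10->r8=1,tid=1,i&1=0
L=0*4+1=1  i=1*2+0=2

1,2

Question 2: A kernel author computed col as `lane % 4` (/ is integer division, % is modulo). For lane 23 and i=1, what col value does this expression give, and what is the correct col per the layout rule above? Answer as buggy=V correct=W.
buggy=3 correct=5

`lane % 4`[23,1]->3
lane 23: g=5 (23/4), t=3 (23%4)
i=1: r=3*2+1+0=7, c=g=5
col: 3 vs 5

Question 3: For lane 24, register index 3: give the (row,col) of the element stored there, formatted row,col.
lane 24⇒24/4=6, 24 mod 4=0
i=3  r:2·0+1+8⇒9  c:6

9,6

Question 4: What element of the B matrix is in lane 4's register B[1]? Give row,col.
1,1

lane 4⇒4/4=1, 4 mod 4=0
i=1  r:2·0+1+0⇒1  c:1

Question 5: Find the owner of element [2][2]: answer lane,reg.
c: 2->gid=2  r: 2->r8=0,tid=1,i&1=0
L=2*4+1=9  i=0*2+0=0

9,0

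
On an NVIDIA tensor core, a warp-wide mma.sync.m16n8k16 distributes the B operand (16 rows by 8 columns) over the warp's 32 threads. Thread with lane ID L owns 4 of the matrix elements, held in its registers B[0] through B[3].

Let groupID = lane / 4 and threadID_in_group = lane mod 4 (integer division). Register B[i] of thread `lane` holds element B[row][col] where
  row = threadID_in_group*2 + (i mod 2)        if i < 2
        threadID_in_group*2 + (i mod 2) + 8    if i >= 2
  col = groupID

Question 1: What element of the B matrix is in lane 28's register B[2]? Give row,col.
lane 28: grp=7 (28/4), tig=0 (28%4)
i=2: r=0*2+0+8=8, c=grp=7

8,7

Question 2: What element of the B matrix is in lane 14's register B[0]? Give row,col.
4,3

lane 14→14/4=3, 14 mod 4=2
i=0  r:2·2+0+0→4  c:3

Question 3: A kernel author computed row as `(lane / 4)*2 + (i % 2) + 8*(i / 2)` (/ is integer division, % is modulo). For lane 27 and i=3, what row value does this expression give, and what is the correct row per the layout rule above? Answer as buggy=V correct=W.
buggy=21 correct=15

`(lane / 4)*2 + (i % 2) + 8*(i / 2)`[27,3]⇒21
L=27⇒gr=27>>2=6, th=27&3=3
[3]⇒row 3·2+1+8=15  col gr=6
row: 21 vs 15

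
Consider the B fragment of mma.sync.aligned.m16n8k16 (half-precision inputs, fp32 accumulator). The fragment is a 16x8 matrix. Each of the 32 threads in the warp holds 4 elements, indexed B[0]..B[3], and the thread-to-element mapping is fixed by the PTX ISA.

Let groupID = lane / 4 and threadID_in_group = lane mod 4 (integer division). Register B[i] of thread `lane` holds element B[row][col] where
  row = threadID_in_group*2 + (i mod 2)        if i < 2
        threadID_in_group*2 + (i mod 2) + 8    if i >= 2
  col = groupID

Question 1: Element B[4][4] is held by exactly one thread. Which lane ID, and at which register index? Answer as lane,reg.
c: 4->gid=4  r: 4->r8=0,tid=2,i&1=0
L=4*4+2=18  i=0*2+0=0

18,0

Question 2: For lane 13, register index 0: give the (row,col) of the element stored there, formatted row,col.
13: g=3,t=1
[0] (1*2+0+0,3) = (2,3)

2,3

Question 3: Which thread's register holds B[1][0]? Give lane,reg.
c:0=>grp=0  r:1=>rB=0,tig=0,lo=1
L=0*4+0=0  i=0*2+1=1

0,1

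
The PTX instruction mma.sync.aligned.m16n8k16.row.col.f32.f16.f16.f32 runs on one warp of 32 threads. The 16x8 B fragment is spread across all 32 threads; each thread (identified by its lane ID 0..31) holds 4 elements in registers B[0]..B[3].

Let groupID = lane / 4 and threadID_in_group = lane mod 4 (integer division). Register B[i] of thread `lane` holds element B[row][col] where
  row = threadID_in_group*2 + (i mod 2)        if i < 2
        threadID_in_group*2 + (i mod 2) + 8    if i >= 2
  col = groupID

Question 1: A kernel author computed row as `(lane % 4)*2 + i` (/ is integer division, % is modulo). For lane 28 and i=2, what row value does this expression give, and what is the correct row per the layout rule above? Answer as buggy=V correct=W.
`(lane % 4)*2 + i`[28,2]⇒2
lane 28⇒28/4=7, 28 mod 4=0
i=2  r:2·0+0+8⇒8  c:7
row: 2 vs 8

buggy=2 correct=8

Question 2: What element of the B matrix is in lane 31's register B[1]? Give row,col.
7,7

lane 31->31/4=7, 31 mod 4=3
i=1  r:2·3+1+0->7  c:7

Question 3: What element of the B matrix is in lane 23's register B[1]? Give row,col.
L=23->g=23>>2=5, t=23&3=3
[1]->row 3·2+1+0=7  col g=5

7,5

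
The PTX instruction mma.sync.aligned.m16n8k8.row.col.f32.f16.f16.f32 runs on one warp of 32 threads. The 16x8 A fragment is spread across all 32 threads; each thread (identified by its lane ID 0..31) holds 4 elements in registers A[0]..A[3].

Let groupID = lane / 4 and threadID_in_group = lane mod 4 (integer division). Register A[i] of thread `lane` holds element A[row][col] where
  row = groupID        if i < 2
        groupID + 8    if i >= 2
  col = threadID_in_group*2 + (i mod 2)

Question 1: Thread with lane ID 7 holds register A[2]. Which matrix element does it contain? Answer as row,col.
9,6

lane 7: g=1 (7/4), t=3 (7%4)
i=2: r=1+8=9, c=3*2+0=6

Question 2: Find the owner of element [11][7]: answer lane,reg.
r=11->g=3,rb=1  c=7->t=3,b0=1
L=3*4+3=15  i=1*2+1=3

15,3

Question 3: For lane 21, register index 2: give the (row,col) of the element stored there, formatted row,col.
13,2

lane 21=>21/4=5, 21 mod 4=1
i=2  r:5+8=>13  c:2·1+0=>2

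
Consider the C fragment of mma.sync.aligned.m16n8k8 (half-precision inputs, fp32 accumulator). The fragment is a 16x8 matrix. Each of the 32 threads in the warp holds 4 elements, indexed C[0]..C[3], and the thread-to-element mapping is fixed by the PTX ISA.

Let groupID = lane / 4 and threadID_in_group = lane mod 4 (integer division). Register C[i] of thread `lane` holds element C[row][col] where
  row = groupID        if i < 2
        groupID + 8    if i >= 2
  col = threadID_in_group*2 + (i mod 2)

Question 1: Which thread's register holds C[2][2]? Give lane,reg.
9,0

r: 2->gid=2,r8=0  c: 2->tid=1,i&1=0
L=2*4+1=9  i=0*2+0=0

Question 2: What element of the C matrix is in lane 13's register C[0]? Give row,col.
lane 13: gid=3 (13/4), tid=1 (13%4)
i=0: r=3+0=3, c=1*2+0=2

3,2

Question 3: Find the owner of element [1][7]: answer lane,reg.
r=1⇒gr=1,Rb=0  c=7⇒th=3,odd=1
L=1*4+3=7  i=0*2+1=1

7,1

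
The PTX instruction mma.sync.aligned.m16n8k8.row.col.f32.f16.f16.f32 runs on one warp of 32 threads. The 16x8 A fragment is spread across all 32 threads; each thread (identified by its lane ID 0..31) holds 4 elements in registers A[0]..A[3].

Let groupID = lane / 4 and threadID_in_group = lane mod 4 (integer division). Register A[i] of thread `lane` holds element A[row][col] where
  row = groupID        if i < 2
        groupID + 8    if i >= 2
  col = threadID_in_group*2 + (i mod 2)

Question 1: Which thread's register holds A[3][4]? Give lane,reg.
14,0

r=3⇒gr=3,Rb=0  c=4⇒th=2,odd=0
L=3*4+2=14  i=0*2+0=0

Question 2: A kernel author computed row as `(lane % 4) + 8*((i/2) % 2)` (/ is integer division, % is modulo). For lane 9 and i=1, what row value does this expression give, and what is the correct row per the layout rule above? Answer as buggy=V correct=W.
`(lane % 4) + 8*((i/2) % 2)`[9,1]->1
9: g=2,t=1
[1] (2+0,1*2+1) = (2,3)
row: 1 vs 2

buggy=1 correct=2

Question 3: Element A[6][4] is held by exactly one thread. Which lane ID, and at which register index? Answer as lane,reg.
26,0

r: 6->gid=6,r8=0  c: 4->tid=2,i&1=0
L=6*4+2=26  i=0*2+0=0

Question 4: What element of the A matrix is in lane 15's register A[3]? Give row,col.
15: gid=3,tid=3
[3] (3+8,3*2+1) = (11,7)

11,7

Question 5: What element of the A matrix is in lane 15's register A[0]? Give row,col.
3,6

L=15->gid=15>>2=3, tid=15&3=3
[0]->row 3+0=3  col 3·2+0=6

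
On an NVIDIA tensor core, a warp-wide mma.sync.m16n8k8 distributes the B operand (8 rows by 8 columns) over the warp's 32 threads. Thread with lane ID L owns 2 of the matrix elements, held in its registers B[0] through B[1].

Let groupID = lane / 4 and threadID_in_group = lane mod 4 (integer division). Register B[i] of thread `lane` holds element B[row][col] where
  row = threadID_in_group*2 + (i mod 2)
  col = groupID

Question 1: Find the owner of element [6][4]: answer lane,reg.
c: 4->gid=4  r: 6->tid=3,i&1=0
L=4*4+3=19  i=0=0

19,0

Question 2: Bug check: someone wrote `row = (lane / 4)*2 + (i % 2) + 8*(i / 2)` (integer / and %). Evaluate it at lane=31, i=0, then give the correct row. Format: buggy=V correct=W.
`(lane / 4)*2 + (i % 2) + 8*(i / 2)`[31,0]⇒14
31: gr=7,th=3
[0] (3*2+0,7) = (6,7)
row: 14 vs 6

buggy=14 correct=6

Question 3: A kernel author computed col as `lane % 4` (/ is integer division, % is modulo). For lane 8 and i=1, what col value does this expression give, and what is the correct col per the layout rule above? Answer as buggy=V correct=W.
buggy=0 correct=2

`lane % 4`[8,1]->0
8: gid=2,tid=0
[1] (0*2+1,2) = (1,2)
col: 0 vs 2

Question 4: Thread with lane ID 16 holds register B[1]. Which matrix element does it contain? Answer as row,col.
1,4

L=16->gid=16>>2=4, tid=16&3=0
[1]->row 0·2+1=1  col gid=4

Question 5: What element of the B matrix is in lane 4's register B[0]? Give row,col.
lane 4=>4/4=1, 4 mod 4=0
i=0  r:2·0+0=>0  c:1

0,1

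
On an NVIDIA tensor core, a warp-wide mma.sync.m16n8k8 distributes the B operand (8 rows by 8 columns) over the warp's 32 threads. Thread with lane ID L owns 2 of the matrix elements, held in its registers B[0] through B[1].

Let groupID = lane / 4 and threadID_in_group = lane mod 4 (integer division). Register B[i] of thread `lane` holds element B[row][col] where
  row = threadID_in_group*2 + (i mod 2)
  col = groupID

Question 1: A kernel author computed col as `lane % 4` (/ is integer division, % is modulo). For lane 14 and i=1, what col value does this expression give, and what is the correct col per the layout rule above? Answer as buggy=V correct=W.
`lane % 4`[14,1]->2
lane 14->14/4=3, 14 mod 4=2
i=1  r:2·2+1->5  c:3
col: 2 vs 3

buggy=2 correct=3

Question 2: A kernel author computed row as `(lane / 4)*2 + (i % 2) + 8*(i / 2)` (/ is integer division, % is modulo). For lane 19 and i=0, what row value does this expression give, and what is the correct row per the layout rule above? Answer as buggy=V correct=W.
buggy=8 correct=6

`(lane / 4)*2 + (i % 2) + 8*(i / 2)`[19,0]->8
19: gid=4,tid=3
[0] (3*2+0,4) = (6,4)
row: 8 vs 6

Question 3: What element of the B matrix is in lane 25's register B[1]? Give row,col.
3,6

25: grp=6,tig=1
[1] (1*2+1,6) = (3,6)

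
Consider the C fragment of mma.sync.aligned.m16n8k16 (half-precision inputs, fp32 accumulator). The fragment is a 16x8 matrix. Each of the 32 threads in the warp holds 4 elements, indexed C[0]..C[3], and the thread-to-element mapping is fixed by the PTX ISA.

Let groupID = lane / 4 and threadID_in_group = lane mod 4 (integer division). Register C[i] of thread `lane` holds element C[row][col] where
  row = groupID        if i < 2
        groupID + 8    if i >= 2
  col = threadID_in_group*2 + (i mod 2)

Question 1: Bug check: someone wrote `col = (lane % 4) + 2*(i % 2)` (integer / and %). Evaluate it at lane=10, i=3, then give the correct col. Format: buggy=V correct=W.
buggy=4 correct=5

`(lane % 4) + 2*(i % 2)`[10,3]⇒4
lane 10⇒10/4=2, 10 mod 4=2
i=3  r:2+8⇒10  c:2·2+1⇒5
col: 4 vs 5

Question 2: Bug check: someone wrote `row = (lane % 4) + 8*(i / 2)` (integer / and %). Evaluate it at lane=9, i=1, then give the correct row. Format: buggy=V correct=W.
`(lane % 4) + 8*(i / 2)`[9,1]->1
L=9->g=9>>2=2, t=9&3=1
[1]->row 2+0=2  col 1·2+1=3
row: 1 vs 2

buggy=1 correct=2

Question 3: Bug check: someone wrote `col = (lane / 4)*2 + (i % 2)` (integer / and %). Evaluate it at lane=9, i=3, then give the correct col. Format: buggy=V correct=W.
`(lane / 4)*2 + (i % 2)`[9,3]→5
lane 9→9/4=2, 9 mod 4=1
i=3  r:2+8→10  c:2·1+1→3
col: 5 vs 3

buggy=5 correct=3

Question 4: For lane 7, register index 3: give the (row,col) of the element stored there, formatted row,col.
L=7⇒gr=7>>2=1, th=7&3=3
[3]⇒row 1+8=9  col 3·2+1=7

9,7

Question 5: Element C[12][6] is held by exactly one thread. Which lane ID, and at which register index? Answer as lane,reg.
19,2

r=12->g=4,rb=1  c=6->t=3,b0=0
L=4*4+3=19  i=1*2+0=2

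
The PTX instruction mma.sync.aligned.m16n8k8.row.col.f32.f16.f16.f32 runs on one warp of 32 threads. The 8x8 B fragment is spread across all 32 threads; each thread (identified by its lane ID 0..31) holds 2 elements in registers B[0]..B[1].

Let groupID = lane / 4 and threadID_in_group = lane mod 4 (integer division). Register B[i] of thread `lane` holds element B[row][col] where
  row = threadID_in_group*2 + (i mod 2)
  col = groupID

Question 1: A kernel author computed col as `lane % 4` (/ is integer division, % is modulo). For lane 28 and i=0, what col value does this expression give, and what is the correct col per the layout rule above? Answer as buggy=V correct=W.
`lane % 4`[28,0]=>0
28: grp=7,tig=0
[0] (0*2+0,7) = (0,7)
col: 0 vs 7

buggy=0 correct=7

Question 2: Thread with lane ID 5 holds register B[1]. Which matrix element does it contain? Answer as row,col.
lane 5: g=1 (5/4), t=1 (5%4)
i=1: r=1*2+1=3, c=g=1

3,1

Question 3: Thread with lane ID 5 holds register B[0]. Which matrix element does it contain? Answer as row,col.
lane 5->5/4=1, 5 mod 4=1
i=0  r:2·1+0->2  c:1

2,1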